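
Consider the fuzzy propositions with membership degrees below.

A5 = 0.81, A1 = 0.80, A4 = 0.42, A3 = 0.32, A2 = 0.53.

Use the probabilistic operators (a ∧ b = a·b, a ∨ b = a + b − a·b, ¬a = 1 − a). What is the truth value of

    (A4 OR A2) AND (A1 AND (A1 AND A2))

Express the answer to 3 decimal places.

A4 OR A2 = a + b − a·b on (0.4200, 0.5300) = 0.7274
A1 AND A2 = a·b on (0.8000, 0.5300) = 0.4240
A1 AND (A1 AND A2) = a·b on (0.8000, 0.4240) = 0.3392
(A4 OR A2) AND (A1 AND (A1 AND A2)) = a·b on (0.7274, 0.3392) = 0.2467

0.247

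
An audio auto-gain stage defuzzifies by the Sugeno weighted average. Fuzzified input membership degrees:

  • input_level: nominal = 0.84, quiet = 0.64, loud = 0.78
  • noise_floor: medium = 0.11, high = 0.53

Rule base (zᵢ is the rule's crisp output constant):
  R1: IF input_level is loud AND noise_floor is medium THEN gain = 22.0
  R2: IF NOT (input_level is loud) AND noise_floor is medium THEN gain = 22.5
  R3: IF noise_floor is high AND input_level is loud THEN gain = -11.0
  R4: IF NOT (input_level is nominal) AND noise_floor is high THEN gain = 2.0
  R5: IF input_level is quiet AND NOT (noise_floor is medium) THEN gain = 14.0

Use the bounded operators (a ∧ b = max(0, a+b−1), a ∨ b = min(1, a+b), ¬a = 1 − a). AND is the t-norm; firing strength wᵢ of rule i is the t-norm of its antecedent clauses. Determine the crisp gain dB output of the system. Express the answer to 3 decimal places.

R1 (z=22.0): loud=0.78, medium=0.11; AND[max(0, a+b−1)] → w = 0.00
R2 (z=22.5): ¬loud=1−0.78=0.22, medium=0.11; AND[max(0, a+b−1)] → w = 0.00
R3 (z=-11.0): high=0.53, loud=0.78; AND[max(0, a+b−1)] → w = 0.31
R4 (z=2.0): ¬nominal=1−0.84=0.16, high=0.53; AND[max(0, a+b−1)] → w = 0.00
R5 (z=14.0): quiet=0.64, ¬medium=1−0.11=0.89; AND[max(0, a+b−1)] → w = 0.53
Weighted average = (0.00·22.0 + 0.00·22.5 + 0.31·-11.0 + 0.00·2.0 + 0.53·14.0) / (0.00 + 0.00 + 0.31 + 0.00 + 0.53)
  = 4.0100 / 0.8400 = 4.774

4.774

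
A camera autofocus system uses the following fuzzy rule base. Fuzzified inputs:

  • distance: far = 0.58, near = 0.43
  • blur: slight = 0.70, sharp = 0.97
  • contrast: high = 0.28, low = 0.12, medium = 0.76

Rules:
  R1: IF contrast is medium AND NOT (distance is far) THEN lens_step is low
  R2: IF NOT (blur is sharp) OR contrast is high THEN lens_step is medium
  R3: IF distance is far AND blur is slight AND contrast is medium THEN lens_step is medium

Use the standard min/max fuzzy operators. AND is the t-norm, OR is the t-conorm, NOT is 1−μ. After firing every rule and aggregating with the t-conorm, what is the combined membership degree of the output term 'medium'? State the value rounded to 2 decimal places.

R1: medium=0.76, ¬far=1−0.58=0.42; AND[min(a, b)] → w = 0.42
R2: ¬sharp=1−0.97=0.03, high=0.28; OR[max(a, b)] → w = 0.28
R3: far=0.58, slight=0.70, medium=0.76; AND[min(a, b)] → w = 0.58
Rules with consequent 'medium': {R2, R3} → strengths 0.28, 0.58
Aggregate via t-conorm [max(a, b)]: 0.58

0.58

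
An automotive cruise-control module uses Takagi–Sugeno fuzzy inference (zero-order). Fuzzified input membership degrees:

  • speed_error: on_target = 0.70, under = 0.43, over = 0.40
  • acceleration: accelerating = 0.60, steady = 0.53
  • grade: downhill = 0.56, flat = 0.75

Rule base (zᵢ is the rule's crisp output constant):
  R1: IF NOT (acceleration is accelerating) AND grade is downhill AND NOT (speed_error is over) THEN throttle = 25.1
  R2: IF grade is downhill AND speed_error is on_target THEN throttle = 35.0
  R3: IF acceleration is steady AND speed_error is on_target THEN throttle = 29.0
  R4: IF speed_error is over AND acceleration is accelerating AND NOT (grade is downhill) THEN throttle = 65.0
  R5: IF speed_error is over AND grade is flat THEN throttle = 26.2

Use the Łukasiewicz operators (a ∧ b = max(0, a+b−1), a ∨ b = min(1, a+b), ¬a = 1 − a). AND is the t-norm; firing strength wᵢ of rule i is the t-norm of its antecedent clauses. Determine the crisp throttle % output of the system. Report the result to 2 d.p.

R1 (z=25.1): ¬accelerating=1−0.60=0.40, downhill=0.56, ¬over=1−0.40=0.60; AND[max(0, a+b−1)] → w = 0.00
R2 (z=35.0): downhill=0.56, on_target=0.70; AND[max(0, a+b−1)] → w = 0.26
R3 (z=29.0): steady=0.53, on_target=0.70; AND[max(0, a+b−1)] → w = 0.23
R4 (z=65.0): over=0.40, accelerating=0.60, ¬downhill=1−0.56=0.44; AND[max(0, a+b−1)] → w = 0.00
R5 (z=26.2): over=0.40, flat=0.75; AND[max(0, a+b−1)] → w = 0.15
Weighted average = (0.00·25.1 + 0.26·35.0 + 0.23·29.0 + 0.00·65.0 + 0.15·26.2) / (0.00 + 0.26 + 0.23 + 0.00 + 0.15)
  = 19.7000 / 0.6400 = 30.78

30.78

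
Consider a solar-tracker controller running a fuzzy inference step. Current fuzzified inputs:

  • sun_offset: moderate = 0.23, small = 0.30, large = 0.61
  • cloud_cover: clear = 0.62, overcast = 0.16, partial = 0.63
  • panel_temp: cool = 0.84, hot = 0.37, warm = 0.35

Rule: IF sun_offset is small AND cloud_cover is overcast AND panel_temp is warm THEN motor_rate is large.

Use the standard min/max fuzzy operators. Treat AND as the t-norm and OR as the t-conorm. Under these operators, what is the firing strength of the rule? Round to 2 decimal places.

firing strength: small=0.30, overcast=0.16, warm=0.35; AND[min(a, b)] → w = 0.16

0.16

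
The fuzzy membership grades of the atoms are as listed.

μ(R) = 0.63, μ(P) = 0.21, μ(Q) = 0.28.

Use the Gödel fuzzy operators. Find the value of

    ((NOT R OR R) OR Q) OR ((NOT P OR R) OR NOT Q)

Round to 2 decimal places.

NOT R = 1 − 0.63 = 0.37
NOT R OR R = max(a, b) on (0.37, 0.63) = 0.63
(NOT R OR R) OR Q = max(a, b) on (0.63, 0.28) = 0.63
NOT P = 1 − 0.21 = 0.79
NOT P OR R = max(a, b) on (0.79, 0.63) = 0.79
NOT Q = 1 − 0.28 = 0.72
(NOT P OR R) OR NOT Q = max(a, b) on (0.79, 0.72) = 0.79
((NOT R OR R) OR Q) OR ((NOT P OR R) OR NOT Q) = max(a, b) on (0.63, 0.79) = 0.79

0.79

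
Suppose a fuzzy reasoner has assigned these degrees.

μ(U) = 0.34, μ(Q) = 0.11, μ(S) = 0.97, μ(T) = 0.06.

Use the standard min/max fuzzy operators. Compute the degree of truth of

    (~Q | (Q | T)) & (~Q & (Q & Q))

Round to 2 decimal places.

~Q = 1 − 0.11 = 0.89
Q | T = max(a, b) on (0.11, 0.06) = 0.11
~Q | (Q | T) = max(a, b) on (0.89, 0.11) = 0.89
~Q = 1 − 0.11 = 0.89
Q & Q = min(a, b) on (0.11, 0.11) = 0.11
~Q & (Q & Q) = min(a, b) on (0.89, 0.11) = 0.11
(~Q | (Q | T)) & (~Q & (Q & Q)) = min(a, b) on (0.89, 0.11) = 0.11

0.11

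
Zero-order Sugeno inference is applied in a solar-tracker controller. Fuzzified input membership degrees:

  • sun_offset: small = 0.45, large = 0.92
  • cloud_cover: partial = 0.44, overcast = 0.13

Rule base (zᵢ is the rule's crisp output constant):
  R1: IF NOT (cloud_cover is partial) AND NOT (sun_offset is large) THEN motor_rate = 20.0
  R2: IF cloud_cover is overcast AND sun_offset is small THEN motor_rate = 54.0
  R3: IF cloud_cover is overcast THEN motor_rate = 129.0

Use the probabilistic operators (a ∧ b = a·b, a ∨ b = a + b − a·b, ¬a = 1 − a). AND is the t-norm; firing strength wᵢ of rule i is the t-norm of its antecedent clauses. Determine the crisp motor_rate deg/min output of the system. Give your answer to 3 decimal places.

89.263

R1 (z=20.0): ¬partial=1−0.44=0.56, ¬large=1−0.92=0.08; AND[a·b] → w = 0.0448
R2 (z=54.0): overcast=0.13, small=0.45; AND[a·b] → w = 0.0585
R3 (z=129.0): overcast=0.13 → w = 0.1300
Weighted average = (0.0448·20.0 + 0.0585·54.0 + 0.1300·129.0) / (0.0448 + 0.0585 + 0.1300)
  = 20.8250 / 0.2333 = 89.263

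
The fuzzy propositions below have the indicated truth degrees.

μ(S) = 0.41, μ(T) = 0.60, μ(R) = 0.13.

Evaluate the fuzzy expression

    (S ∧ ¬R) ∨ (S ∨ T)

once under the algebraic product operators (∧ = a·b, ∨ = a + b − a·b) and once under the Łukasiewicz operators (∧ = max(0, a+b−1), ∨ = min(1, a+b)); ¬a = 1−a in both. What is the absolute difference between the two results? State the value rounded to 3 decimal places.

0.152

Under algebraic product:
  ¬R = 1 − 0.1300 = 0.8700
  S ∧ ¬R = a·b on (0.4100, 0.8700) = 0.3567
  S ∨ T = a + b − a·b on (0.4100, 0.6000) = 0.7640
  (S ∧ ¬R) ∨ (S ∨ T) = a + b − a·b on (0.3567, 0.7640) = 0.8482
  → value = 0.8482
Under Łukasiewicz:
  ¬R = 1 − 0.13 = 0.87
  S ∧ ¬R = max(0, a+b−1) on (0.41, 0.87) = 0.28
  S ∨ T = min(1, a+b) on (0.41, 0.60) = 1.00
  (S ∧ ¬R) ∨ (S ∨ T) = min(1, a+b) on (0.28, 1.00) = 1.00
  → value = 1.0000
|0.8482 − 1.0000| = 0.152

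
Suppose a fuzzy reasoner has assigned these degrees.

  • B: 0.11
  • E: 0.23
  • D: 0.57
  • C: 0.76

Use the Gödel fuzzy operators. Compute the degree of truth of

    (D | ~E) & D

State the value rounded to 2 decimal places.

~E = 1 − 0.23 = 0.77
D | ~E = max(a, b) on (0.57, 0.77) = 0.77
(D | ~E) & D = min(a, b) on (0.77, 0.57) = 0.57

0.57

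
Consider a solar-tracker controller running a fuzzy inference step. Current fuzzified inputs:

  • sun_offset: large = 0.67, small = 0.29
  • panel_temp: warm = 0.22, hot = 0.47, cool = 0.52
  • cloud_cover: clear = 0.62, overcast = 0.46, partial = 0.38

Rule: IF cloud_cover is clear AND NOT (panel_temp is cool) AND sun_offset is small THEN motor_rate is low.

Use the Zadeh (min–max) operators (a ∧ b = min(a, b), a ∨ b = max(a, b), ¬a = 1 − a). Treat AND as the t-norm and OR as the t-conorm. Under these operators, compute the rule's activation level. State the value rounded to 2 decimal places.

firing strength: clear=0.62, ¬cool=1−0.52=0.48, small=0.29; AND[min(a, b)] → w = 0.29

0.29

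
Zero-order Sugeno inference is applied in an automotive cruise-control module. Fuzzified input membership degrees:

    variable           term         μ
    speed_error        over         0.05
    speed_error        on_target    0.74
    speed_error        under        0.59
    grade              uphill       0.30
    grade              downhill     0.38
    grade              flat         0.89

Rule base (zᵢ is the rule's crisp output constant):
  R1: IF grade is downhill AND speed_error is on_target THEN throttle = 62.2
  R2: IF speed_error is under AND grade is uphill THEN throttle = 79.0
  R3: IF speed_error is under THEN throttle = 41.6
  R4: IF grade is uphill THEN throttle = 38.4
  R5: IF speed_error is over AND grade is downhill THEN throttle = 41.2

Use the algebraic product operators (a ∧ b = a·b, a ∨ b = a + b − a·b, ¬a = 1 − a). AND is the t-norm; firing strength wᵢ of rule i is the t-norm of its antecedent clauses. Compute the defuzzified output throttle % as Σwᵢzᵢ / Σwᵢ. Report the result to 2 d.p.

49.97

R1 (z=62.2): downhill=0.38, on_target=0.74; AND[a·b] → w = 0.2812
R2 (z=79.0): under=0.59, uphill=0.30; AND[a·b] → w = 0.1770
R3 (z=41.6): under=0.59 → w = 0.5900
R4 (z=38.4): uphill=0.30 → w = 0.3000
R5 (z=41.2): over=0.05, downhill=0.38; AND[a·b] → w = 0.0190
Weighted average = (0.2812·62.2 + 0.1770·79.0 + 0.5900·41.6 + 0.3000·38.4 + 0.0190·41.2) / (0.2812 + 0.1770 + 0.5900 + 0.3000 + 0.0190)
  = 68.3204 / 1.3672 = 49.97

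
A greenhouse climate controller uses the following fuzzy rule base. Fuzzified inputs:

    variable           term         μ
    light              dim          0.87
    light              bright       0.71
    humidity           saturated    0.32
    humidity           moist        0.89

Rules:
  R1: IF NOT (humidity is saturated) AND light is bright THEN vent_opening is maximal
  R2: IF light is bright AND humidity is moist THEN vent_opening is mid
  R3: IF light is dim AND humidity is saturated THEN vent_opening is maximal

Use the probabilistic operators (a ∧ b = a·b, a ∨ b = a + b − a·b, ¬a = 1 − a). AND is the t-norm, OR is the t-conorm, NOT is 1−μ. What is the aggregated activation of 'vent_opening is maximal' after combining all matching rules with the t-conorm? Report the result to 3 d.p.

R1: ¬saturated=1−0.32=0.68, bright=0.71; AND[a·b] → w = 0.4828
R2: bright=0.71, moist=0.89; AND[a·b] → w = 0.6319
R3: dim=0.87, saturated=0.32; AND[a·b] → w = 0.2784
Rules with consequent 'maximal': {R1, R3} → strengths 0.4828, 0.2784
Aggregate via t-conorm [a + b − a·b]: 0.6268

0.627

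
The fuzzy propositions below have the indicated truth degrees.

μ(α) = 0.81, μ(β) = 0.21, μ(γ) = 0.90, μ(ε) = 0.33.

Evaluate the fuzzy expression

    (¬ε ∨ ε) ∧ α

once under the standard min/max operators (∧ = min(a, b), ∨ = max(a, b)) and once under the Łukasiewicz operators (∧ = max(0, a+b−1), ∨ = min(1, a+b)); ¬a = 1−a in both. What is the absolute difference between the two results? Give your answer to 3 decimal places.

Under standard min/max:
  ¬ε = 1 − 0.33 = 0.67
  ¬ε ∨ ε = max(a, b) on (0.67, 0.33) = 0.67
  (¬ε ∨ ε) ∧ α = min(a, b) on (0.67, 0.81) = 0.67
  → value = 0.6700
Under Łukasiewicz:
  ¬ε = 1 − 0.33 = 0.67
  ¬ε ∨ ε = min(1, a+b) on (0.67, 0.33) = 1.00
  (¬ε ∨ ε) ∧ α = max(0, a+b−1) on (1.00, 0.81) = 0.81
  → value = 0.8100
|0.6700 − 0.8100| = 0.140

0.140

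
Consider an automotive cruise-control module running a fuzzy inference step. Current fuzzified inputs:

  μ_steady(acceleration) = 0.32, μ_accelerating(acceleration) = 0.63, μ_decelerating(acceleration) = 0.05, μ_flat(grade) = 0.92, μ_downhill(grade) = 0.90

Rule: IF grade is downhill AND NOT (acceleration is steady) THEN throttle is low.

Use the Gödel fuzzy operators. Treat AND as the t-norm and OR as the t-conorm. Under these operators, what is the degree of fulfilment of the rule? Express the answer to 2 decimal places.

firing strength: downhill=0.90, ¬steady=1−0.32=0.68; AND[min(a, b)] → w = 0.68

0.68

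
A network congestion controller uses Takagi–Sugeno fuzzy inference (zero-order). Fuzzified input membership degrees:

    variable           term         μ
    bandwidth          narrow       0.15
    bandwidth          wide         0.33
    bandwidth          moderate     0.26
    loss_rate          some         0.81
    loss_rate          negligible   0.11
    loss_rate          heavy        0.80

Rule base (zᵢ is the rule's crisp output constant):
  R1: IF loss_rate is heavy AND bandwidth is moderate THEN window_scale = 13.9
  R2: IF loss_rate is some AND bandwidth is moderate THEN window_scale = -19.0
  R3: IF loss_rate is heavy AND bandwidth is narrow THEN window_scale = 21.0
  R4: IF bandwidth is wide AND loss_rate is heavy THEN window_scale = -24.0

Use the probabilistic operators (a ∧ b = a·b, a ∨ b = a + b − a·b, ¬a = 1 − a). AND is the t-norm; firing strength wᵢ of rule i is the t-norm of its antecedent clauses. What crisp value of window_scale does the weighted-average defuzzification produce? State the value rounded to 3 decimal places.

-6.138

R1 (z=13.9): heavy=0.80, moderate=0.26; AND[a·b] → w = 0.2080
R2 (z=-19.0): some=0.81, moderate=0.26; AND[a·b] → w = 0.2106
R3 (z=21.0): heavy=0.80, narrow=0.15; AND[a·b] → w = 0.1200
R4 (z=-24.0): wide=0.33, heavy=0.80; AND[a·b] → w = 0.2640
Weighted average = (0.2080·13.9 + 0.2106·-19.0 + 0.1200·21.0 + 0.2640·-24.0) / (0.2080 + 0.2106 + 0.1200 + 0.2640)
  = -4.9262 / 0.8026 = -6.138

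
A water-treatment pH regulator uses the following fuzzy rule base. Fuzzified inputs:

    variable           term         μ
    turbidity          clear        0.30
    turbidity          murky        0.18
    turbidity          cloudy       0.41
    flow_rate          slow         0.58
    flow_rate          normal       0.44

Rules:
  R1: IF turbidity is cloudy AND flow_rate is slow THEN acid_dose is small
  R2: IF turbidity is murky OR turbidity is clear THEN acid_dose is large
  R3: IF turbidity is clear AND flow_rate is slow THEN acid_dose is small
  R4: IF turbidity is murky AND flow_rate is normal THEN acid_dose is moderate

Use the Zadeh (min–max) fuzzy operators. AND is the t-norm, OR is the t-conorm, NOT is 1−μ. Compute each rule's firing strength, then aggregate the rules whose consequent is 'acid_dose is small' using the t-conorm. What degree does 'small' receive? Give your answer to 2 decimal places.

0.41

R1: cloudy=0.41, slow=0.58; AND[min(a, b)] → w = 0.41
R2: murky=0.18, clear=0.30; OR[max(a, b)] → w = 0.30
R3: clear=0.30, slow=0.58; AND[min(a, b)] → w = 0.30
R4: murky=0.18, normal=0.44; AND[min(a, b)] → w = 0.18
Rules with consequent 'small': {R1, R3} → strengths 0.41, 0.30
Aggregate via t-conorm [max(a, b)]: 0.41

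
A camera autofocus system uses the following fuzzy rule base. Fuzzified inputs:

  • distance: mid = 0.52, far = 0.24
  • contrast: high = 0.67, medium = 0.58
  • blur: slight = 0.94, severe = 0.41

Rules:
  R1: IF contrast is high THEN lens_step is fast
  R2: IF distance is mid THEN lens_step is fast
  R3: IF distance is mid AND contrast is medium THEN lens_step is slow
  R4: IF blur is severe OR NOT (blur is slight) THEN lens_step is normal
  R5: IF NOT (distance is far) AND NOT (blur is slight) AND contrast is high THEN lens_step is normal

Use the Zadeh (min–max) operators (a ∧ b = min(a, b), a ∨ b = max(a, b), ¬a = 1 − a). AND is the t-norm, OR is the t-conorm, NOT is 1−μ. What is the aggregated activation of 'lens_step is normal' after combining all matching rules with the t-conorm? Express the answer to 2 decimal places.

0.41

R1: high=0.67 → w = 0.67
R2: mid=0.52 → w = 0.52
R3: mid=0.52, medium=0.58; AND[min(a, b)] → w = 0.52
R4: severe=0.41, ¬slight=1−0.94=0.06; OR[max(a, b)] → w = 0.41
R5: ¬far=1−0.24=0.76, ¬slight=1−0.94=0.06, high=0.67; AND[min(a, b)] → w = 0.06
Rules with consequent 'normal': {R4, R5} → strengths 0.41, 0.06
Aggregate via t-conorm [max(a, b)]: 0.41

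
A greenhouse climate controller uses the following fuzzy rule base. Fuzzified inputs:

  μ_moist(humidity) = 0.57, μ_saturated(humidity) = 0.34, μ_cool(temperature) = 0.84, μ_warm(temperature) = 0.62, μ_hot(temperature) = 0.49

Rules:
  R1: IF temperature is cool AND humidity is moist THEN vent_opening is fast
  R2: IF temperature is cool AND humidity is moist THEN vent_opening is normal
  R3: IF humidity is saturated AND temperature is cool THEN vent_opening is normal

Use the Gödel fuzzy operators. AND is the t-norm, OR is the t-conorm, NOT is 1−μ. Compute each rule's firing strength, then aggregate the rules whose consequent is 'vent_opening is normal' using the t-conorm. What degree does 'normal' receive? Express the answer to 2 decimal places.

R1: cool=0.84, moist=0.57; AND[min(a, b)] → w = 0.57
R2: cool=0.84, moist=0.57; AND[min(a, b)] → w = 0.57
R3: saturated=0.34, cool=0.84; AND[min(a, b)] → w = 0.34
Rules with consequent 'normal': {R2, R3} → strengths 0.57, 0.34
Aggregate via t-conorm [max(a, b)]: 0.57

0.57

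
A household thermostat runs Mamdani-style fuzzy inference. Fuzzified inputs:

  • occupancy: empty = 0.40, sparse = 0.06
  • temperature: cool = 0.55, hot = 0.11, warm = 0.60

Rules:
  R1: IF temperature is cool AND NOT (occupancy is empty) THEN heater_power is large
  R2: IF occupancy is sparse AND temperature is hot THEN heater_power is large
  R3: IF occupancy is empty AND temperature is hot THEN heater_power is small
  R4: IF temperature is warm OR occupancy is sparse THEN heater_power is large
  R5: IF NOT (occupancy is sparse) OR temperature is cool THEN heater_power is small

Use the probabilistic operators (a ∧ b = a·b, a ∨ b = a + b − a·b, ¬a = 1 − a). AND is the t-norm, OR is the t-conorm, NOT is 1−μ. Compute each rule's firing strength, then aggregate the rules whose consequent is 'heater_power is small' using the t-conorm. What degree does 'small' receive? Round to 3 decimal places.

R1: cool=0.55, ¬empty=1−0.40=0.60; AND[a·b] → w = 0.3300
R2: sparse=0.06, hot=0.11; AND[a·b] → w = 0.0066
R3: empty=0.40, hot=0.11; AND[a·b] → w = 0.0440
R4: warm=0.60, sparse=0.06; OR[a + b − a·b] → w = 0.6240
R5: ¬sparse=1−0.06=0.94, cool=0.55; OR[a + b − a·b] → w = 0.9730
Rules with consequent 'small': {R3, R5} → strengths 0.0440, 0.9730
Aggregate via t-conorm [a + b − a·b]: 0.9742

0.974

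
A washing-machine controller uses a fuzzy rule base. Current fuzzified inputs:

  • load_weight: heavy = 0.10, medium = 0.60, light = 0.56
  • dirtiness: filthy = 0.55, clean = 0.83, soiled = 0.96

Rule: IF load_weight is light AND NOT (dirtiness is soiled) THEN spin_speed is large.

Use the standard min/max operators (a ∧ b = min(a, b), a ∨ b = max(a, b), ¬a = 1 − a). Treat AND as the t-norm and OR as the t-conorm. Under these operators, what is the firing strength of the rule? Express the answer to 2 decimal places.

0.04

firing strength: light=0.56, ¬soiled=1−0.96=0.04; AND[min(a, b)] → w = 0.04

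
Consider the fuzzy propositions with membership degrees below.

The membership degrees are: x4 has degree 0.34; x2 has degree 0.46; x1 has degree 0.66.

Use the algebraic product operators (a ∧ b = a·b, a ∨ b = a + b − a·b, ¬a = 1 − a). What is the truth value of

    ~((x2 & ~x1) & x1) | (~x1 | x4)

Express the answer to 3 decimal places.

0.955

~x1 = 1 − 0.6600 = 0.3400
x2 & ~x1 = a·b on (0.4600, 0.3400) = 0.1564
(x2 & ~x1) & x1 = a·b on (0.1564, 0.6600) = 0.1032
~((x2 & ~x1) & x1) = 1 − 0.1032 = 0.8968
~x1 = 1 − 0.6600 = 0.3400
~x1 | x4 = a + b − a·b on (0.3400, 0.3400) = 0.5644
~((x2 & ~x1) & x1) | (~x1 | x4) = a + b − a·b on (0.8968, 0.5644) = 0.9550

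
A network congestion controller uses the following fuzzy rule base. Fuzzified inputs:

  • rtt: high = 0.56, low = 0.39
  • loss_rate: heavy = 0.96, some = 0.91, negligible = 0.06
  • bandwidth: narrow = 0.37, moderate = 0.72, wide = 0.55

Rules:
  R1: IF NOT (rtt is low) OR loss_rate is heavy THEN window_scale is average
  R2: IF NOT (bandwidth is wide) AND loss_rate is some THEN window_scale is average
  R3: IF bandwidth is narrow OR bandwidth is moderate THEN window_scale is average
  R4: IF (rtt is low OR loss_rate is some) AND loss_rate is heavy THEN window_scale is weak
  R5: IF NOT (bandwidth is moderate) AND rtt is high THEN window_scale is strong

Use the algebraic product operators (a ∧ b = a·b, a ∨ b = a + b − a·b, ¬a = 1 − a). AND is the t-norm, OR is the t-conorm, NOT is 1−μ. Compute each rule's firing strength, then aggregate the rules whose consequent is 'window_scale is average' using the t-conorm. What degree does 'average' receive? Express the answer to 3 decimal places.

0.998

R1: ¬low=1−0.39=0.61, heavy=0.96; OR[a + b − a·b] → w = 0.9844
R2: ¬wide=1−0.55=0.45, some=0.91; AND[a·b] → w = 0.4095
R3: narrow=0.37, moderate=0.72; OR[a + b − a·b] → w = 0.8236
R4: (low=0.39 OR some=0.91) = 0.9451; AND[a·b] with heavy=0.96 → w = 0.9073
R5: ¬moderate=1−0.72=0.28, high=0.56; AND[a·b] → w = 0.1568
Rules with consequent 'average': {R1, R2, R3} → strengths 0.9844, 0.4095, 0.8236
Aggregate via t-conorm [a + b − a·b]: 0.9984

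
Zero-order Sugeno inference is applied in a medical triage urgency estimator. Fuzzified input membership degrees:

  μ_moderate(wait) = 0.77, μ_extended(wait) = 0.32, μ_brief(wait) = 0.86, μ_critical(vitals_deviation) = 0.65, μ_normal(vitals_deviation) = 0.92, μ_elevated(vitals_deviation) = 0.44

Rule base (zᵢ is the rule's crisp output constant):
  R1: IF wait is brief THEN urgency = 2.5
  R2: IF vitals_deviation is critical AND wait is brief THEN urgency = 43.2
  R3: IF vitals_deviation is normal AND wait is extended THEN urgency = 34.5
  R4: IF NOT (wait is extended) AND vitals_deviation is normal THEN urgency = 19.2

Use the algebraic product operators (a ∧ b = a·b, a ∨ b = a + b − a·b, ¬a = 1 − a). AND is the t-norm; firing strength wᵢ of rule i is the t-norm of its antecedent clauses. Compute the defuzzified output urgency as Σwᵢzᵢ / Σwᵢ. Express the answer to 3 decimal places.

20.721

R1 (z=2.5): brief=0.86 → w = 0.8600
R2 (z=43.2): critical=0.65, brief=0.86; AND[a·b] → w = 0.5590
R3 (z=34.5): normal=0.92, extended=0.32; AND[a·b] → w = 0.2944
R4 (z=19.2): ¬extended=1−0.32=0.68, normal=0.92; AND[a·b] → w = 0.6256
Weighted average = (0.8600·2.5 + 0.5590·43.2 + 0.2944·34.5 + 0.6256·19.2) / (0.8600 + 0.5590 + 0.2944 + 0.6256)
  = 48.4671 / 2.3390 = 20.721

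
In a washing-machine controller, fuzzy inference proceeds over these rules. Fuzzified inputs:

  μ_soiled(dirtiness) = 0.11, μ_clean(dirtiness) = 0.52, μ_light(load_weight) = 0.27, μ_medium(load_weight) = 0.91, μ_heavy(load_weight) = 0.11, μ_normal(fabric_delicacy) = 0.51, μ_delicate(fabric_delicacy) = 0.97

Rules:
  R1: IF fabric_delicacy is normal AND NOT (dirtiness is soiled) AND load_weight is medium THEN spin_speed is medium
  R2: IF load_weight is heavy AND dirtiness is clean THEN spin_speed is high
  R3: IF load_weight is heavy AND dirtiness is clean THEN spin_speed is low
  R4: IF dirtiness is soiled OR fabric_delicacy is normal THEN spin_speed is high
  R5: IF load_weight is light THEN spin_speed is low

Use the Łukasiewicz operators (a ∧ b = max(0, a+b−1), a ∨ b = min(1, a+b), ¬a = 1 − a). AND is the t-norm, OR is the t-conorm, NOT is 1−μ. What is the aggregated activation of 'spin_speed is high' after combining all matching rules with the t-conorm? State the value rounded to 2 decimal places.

0.62

R1: normal=0.51, ¬soiled=1−0.11=0.89, medium=0.91; AND[max(0, a+b−1)] → w = 0.31
R2: heavy=0.11, clean=0.52; AND[max(0, a+b−1)] → w = 0.00
R3: heavy=0.11, clean=0.52; AND[max(0, a+b−1)] → w = 0.00
R4: soiled=0.11, normal=0.51; OR[min(1, a+b)] → w = 0.62
R5: light=0.27 → w = 0.27
Rules with consequent 'high': {R2, R4} → strengths 0.00, 0.62
Aggregate via t-conorm [min(1, a+b)]: 0.62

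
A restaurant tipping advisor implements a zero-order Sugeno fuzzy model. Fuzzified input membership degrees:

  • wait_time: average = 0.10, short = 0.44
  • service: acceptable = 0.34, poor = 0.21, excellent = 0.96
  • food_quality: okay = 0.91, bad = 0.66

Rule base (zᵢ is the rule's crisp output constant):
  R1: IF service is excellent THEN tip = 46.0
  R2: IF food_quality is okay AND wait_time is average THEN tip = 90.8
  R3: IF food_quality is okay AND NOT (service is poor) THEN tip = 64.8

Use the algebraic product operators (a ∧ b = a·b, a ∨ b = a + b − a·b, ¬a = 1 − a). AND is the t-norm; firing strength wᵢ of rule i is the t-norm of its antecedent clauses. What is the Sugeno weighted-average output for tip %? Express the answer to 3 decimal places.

R1 (z=46.0): excellent=0.96 → w = 0.9600
R2 (z=90.8): okay=0.91, average=0.10; AND[a·b] → w = 0.0910
R3 (z=64.8): okay=0.91, ¬poor=1−0.21=0.79; AND[a·b] → w = 0.7189
Weighted average = (0.9600·46.0 + 0.0910·90.8 + 0.7189·64.8) / (0.9600 + 0.0910 + 0.7189)
  = 99.0075 / 1.7699 = 55.940

55.940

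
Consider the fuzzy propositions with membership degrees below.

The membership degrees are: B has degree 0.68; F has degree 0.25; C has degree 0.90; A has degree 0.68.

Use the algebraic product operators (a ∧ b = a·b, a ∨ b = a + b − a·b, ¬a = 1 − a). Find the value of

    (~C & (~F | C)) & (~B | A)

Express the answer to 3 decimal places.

~C = 1 − 0.9000 = 0.1000
~F = 1 − 0.2500 = 0.7500
~F | C = a + b − a·b on (0.7500, 0.9000) = 0.9750
~C & (~F | C) = a·b on (0.1000, 0.9750) = 0.0975
~B = 1 − 0.6800 = 0.3200
~B | A = a + b − a·b on (0.3200, 0.6800) = 0.7824
(~C & (~F | C)) & (~B | A) = a·b on (0.0975, 0.7824) = 0.0763

0.076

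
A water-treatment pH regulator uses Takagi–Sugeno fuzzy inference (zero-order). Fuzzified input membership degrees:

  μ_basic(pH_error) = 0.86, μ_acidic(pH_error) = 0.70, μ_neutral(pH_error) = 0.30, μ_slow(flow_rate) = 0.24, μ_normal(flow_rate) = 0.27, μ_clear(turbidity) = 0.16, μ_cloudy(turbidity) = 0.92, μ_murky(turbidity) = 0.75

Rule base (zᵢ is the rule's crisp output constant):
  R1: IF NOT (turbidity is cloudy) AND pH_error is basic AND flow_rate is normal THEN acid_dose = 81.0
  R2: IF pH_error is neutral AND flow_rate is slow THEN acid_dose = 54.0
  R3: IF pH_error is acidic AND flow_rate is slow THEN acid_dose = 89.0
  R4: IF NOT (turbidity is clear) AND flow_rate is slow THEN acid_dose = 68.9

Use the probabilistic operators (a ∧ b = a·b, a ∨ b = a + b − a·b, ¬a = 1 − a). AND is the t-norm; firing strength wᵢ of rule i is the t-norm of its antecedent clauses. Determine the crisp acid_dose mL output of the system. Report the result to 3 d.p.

R1 (z=81.0): ¬cloudy=1−0.92=0.08, basic=0.86, normal=0.27; AND[a·b] → w = 0.0186
R2 (z=54.0): neutral=0.30, slow=0.24; AND[a·b] → w = 0.0720
R3 (z=89.0): acidic=0.70, slow=0.24; AND[a·b] → w = 0.1680
R4 (z=68.9): ¬clear=1−0.16=0.84, slow=0.24; AND[a·b] → w = 0.2016
Weighted average = (0.0186·81.0 + 0.0720·54.0 + 0.1680·89.0 + 0.2016·68.9) / (0.0186 + 0.0720 + 0.1680 + 0.2016)
  = 34.2349 / 0.4602 = 74.395

74.395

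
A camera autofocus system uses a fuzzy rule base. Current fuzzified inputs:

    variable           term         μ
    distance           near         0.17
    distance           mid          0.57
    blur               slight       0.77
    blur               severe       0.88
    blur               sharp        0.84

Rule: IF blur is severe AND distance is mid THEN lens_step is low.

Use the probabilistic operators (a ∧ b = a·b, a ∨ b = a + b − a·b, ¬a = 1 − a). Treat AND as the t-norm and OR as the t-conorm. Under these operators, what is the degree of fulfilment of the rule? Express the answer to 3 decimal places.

firing strength: severe=0.88, mid=0.57; AND[a·b] → w = 0.5016

0.502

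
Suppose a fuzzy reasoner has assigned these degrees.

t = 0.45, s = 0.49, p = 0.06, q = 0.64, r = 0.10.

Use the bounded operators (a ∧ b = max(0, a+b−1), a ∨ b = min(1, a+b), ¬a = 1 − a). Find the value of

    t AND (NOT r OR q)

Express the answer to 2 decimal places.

0.45

NOT r = 1 − 0.10 = 0.90
NOT r OR q = min(1, a+b) on (0.90, 0.64) = 1.00
t AND (NOT r OR q) = max(0, a+b−1) on (0.45, 1.00) = 0.45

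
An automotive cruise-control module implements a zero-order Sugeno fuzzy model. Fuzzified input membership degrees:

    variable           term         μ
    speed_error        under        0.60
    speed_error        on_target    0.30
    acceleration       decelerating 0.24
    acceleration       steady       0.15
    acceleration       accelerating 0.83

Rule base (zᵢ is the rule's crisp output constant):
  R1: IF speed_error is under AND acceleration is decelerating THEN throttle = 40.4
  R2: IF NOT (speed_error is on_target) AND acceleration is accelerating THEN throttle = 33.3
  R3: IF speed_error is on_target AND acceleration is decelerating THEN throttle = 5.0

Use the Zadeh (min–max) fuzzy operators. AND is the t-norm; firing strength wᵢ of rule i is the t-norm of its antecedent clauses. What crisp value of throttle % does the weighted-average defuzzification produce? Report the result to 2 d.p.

R1 (z=40.4): under=0.60, decelerating=0.24; AND[min(a, b)] → w = 0.24
R2 (z=33.3): ¬on_target=1−0.30=0.70, accelerating=0.83; AND[min(a, b)] → w = 0.70
R3 (z=5.0): on_target=0.30, decelerating=0.24; AND[min(a, b)] → w = 0.24
Weighted average = (0.24·40.4 + 0.70·33.3 + 0.24·5.0) / (0.24 + 0.70 + 0.24)
  = 34.2060 / 1.1800 = 28.99

28.99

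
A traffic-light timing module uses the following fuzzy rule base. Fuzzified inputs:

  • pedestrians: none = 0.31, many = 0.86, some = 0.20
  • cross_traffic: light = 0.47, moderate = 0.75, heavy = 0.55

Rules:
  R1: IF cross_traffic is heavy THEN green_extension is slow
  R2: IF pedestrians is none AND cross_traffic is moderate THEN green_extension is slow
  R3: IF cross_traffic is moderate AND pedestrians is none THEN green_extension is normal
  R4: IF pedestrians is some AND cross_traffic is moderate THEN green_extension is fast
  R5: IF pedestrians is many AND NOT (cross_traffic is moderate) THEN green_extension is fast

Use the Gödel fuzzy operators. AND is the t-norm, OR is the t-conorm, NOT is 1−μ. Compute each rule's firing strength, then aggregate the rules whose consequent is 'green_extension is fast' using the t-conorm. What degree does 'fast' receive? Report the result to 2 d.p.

R1: heavy=0.55 → w = 0.55
R2: none=0.31, moderate=0.75; AND[min(a, b)] → w = 0.31
R3: moderate=0.75, none=0.31; AND[min(a, b)] → w = 0.31
R4: some=0.20, moderate=0.75; AND[min(a, b)] → w = 0.20
R5: many=0.86, ¬moderate=1−0.75=0.25; AND[min(a, b)] → w = 0.25
Rules with consequent 'fast': {R4, R5} → strengths 0.20, 0.25
Aggregate via t-conorm [max(a, b)]: 0.25

0.25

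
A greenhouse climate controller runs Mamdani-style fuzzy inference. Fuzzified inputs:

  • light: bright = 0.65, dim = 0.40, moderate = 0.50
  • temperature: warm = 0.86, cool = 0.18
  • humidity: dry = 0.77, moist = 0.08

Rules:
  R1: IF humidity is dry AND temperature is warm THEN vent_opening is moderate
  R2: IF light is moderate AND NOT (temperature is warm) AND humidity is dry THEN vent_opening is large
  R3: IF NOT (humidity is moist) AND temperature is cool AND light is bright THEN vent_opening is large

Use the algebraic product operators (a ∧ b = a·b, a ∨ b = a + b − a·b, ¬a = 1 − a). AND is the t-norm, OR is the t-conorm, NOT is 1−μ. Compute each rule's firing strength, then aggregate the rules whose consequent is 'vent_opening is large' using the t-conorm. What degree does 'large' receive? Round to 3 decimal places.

R1: dry=0.77, warm=0.86; AND[a·b] → w = 0.6622
R2: moderate=0.50, ¬warm=1−0.86=0.14, dry=0.77; AND[a·b] → w = 0.0539
R3: ¬moist=1−0.08=0.92, cool=0.18, bright=0.65; AND[a·b] → w = 0.1076
Rules with consequent 'large': {R2, R3} → strengths 0.0539, 0.1076
Aggregate via t-conorm [a + b − a·b]: 0.1557

0.156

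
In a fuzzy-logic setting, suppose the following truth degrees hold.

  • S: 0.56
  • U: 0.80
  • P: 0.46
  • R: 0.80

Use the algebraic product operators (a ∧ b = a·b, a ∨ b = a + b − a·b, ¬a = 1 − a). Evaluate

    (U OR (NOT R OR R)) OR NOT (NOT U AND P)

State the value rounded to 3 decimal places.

0.997

NOT R = 1 − 0.8000 = 0.2000
NOT R OR R = a + b − a·b on (0.2000, 0.8000) = 0.8400
U OR (NOT R OR R) = a + b − a·b on (0.8000, 0.8400) = 0.9680
NOT U = 1 − 0.8000 = 0.2000
NOT U AND P = a·b on (0.2000, 0.4600) = 0.0920
NOT (NOT U AND P) = 1 − 0.0920 = 0.9080
(U OR (NOT R OR R)) OR NOT (NOT U AND P) = a + b − a·b on (0.9680, 0.9080) = 0.9971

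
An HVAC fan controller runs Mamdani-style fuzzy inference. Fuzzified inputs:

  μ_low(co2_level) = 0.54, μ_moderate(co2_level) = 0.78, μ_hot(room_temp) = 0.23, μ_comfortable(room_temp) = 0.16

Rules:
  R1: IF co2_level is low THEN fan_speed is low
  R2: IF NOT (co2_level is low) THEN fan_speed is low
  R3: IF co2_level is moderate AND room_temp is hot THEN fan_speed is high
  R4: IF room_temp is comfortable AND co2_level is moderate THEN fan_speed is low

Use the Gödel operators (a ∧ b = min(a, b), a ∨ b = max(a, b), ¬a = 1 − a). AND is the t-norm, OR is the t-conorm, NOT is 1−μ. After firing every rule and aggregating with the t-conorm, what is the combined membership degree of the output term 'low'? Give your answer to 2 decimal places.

R1: low=0.54 → w = 0.54
R2: ¬low=1−0.54=0.46 → w = 0.46
R3: moderate=0.78, hot=0.23; AND[min(a, b)] → w = 0.23
R4: comfortable=0.16, moderate=0.78; AND[min(a, b)] → w = 0.16
Rules with consequent 'low': {R1, R2, R4} → strengths 0.54, 0.46, 0.16
Aggregate via t-conorm [max(a, b)]: 0.54

0.54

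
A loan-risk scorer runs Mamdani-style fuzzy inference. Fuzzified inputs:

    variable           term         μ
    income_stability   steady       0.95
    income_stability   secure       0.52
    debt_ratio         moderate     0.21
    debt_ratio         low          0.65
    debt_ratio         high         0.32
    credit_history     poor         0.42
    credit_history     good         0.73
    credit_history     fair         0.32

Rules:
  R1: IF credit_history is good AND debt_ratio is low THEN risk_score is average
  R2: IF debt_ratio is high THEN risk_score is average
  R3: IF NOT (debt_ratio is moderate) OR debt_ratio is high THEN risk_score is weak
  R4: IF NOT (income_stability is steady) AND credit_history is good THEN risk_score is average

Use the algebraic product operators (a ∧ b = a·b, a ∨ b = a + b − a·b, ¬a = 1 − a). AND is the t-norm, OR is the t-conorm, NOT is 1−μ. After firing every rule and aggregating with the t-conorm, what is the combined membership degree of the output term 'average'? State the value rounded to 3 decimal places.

R1: good=0.73, low=0.65; AND[a·b] → w = 0.4745
R2: high=0.32 → w = 0.3200
R3: ¬moderate=1−0.21=0.79, high=0.32; OR[a + b − a·b] → w = 0.8572
R4: ¬steady=1−0.95=0.05, good=0.73; AND[a·b] → w = 0.0365
Rules with consequent 'average': {R1, R2, R4} → strengths 0.4745, 0.3200, 0.0365
Aggregate via t-conorm [a + b − a·b]: 0.6557

0.656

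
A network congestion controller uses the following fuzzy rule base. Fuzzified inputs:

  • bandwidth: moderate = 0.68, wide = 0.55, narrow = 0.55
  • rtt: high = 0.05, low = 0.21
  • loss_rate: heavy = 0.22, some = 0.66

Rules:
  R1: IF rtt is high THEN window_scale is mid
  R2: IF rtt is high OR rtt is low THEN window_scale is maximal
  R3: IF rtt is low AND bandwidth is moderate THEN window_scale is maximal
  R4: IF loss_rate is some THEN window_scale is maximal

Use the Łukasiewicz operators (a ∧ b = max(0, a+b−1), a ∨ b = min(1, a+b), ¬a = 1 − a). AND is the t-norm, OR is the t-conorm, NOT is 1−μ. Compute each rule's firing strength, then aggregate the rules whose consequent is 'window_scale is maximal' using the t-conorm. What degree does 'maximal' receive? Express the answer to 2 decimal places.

0.92

R1: high=0.05 → w = 0.05
R2: high=0.05, low=0.21; OR[min(1, a+b)] → w = 0.26
R3: low=0.21, moderate=0.68; AND[max(0, a+b−1)] → w = 0.00
R4: some=0.66 → w = 0.66
Rules with consequent 'maximal': {R2, R3, R4} → strengths 0.26, 0.00, 0.66
Aggregate via t-conorm [min(1, a+b)]: 0.92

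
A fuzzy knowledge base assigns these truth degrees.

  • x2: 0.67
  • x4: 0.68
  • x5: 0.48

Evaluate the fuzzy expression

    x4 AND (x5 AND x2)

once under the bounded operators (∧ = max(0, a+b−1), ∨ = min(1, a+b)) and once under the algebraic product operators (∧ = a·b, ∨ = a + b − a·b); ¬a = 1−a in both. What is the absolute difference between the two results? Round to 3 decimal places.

0.219

Under bounded:
  x5 AND x2 = max(0, a+b−1) on (0.48, 0.67) = 0.15
  x4 AND (x5 AND x2) = max(0, a+b−1) on (0.68, 0.15) = 0.00
  → value = 0.0000
Under algebraic product:
  x5 AND x2 = a·b on (0.4800, 0.6700) = 0.3216
  x4 AND (x5 AND x2) = a·b on (0.6800, 0.3216) = 0.2187
  → value = 0.2187
|0.0000 − 0.2187| = 0.219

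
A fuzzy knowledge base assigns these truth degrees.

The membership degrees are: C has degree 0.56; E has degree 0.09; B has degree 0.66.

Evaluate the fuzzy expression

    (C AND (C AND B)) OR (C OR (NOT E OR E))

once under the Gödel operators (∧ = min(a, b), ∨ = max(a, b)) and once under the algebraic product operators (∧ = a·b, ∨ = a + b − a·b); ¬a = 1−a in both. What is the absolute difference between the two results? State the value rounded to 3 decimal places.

0.061

Under Gödel:
  C AND B = min(a, b) on (0.56, 0.66) = 0.56
  C AND (C AND B) = min(a, b) on (0.56, 0.56) = 0.56
  NOT E = 1 − 0.09 = 0.91
  NOT E OR E = max(a, b) on (0.91, 0.09) = 0.91
  C OR (NOT E OR E) = max(a, b) on (0.56, 0.91) = 0.91
  (C AND (C AND B)) OR (C OR (NOT E OR E)) = max(a, b) on (0.56, 0.91) = 0.91
  → value = 0.9100
Under algebraic product:
  C AND B = a·b on (0.5600, 0.6600) = 0.3696
  C AND (C AND B) = a·b on (0.5600, 0.3696) = 0.2070
  NOT E = 1 − 0.0900 = 0.9100
  NOT E OR E = a + b − a·b on (0.9100, 0.0900) = 0.9181
  C OR (NOT E OR E) = a + b − a·b on (0.5600, 0.9181) = 0.9640
  (C AND (C AND B)) OR (C OR (NOT E OR E)) = a + b − a·b on (0.2070, 0.9640) = 0.9714
  → value = 0.9714
|0.9100 − 0.9714| = 0.061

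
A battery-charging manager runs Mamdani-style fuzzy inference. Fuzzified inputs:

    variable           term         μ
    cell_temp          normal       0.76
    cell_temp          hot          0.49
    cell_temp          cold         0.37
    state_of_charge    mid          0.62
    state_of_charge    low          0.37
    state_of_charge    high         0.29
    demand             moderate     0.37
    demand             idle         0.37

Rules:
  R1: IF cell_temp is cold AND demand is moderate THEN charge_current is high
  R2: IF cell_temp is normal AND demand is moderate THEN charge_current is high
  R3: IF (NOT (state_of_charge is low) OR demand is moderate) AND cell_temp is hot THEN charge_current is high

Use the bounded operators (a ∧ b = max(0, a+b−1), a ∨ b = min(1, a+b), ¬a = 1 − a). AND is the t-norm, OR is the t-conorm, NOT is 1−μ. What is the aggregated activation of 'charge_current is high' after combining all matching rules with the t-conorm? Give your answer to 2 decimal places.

R1: cold=0.37, moderate=0.37; AND[max(0, a+b−1)] → w = 0.00
R2: normal=0.76, moderate=0.37; AND[max(0, a+b−1)] → w = 0.13
R3: (¬low=1−0.37=0.63 OR moderate=0.37) = 1.00; AND[max(0, a+b−1)] with hot=0.49 → w = 0.49
Rules with consequent 'high': {R1, R2, R3} → strengths 0.00, 0.13, 0.49
Aggregate via t-conorm [min(1, a+b)]: 0.62

0.62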